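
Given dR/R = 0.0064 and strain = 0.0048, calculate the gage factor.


GF = (dR/R) / epsilon
= 0.0064 / 0.0048
= 1.3333

1.3333


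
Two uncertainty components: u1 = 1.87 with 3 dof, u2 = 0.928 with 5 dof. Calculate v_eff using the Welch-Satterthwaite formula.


uc = sqrt(u1^2 + u2^2) = sqrt(1.87^2 + 0.928^2) = 2.0876025
v_eff = uc^4 / (u1^4/v1 + u2^4/v2)
= 2.0876025^4 / (1.87^4/3 + 0.928^4/5)
= 18.992898 / 4.2244308
v_eff = 4.4960

4.4960


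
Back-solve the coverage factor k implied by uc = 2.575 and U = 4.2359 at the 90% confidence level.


k = U / uc
k = 4.2359 / 2.575
k = 1.645

1.645


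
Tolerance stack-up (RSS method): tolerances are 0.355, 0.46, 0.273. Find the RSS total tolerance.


RSS = sqrt(0.355^2 + 0.46^2 + 0.273^2)
= sqrt(0.412154)
= 0.6420

0.6420


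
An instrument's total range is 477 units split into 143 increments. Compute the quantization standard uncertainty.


resolution = range / divisions
resolution = 477 / 143 = 3.3356643
u_res = resolution / (2*sqrt(3))
u_res = 3.3356643 / 3.4641016
u_res = 0.9629

0.9629


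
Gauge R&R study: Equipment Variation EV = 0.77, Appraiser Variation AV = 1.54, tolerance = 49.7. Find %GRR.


GRR = sqrt(EV^2 + AV^2) = sqrt(0.77^2 + 1.54^2) = 1.7217723
%GRR = GRR / tol * 100 = 1.7217723 / 49.7 * 100
%GRR = 3.4643

3.4643


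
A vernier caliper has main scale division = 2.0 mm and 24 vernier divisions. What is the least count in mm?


LC = MSD / n_div
= 2.0 / 24
= 0.0833

0.0833


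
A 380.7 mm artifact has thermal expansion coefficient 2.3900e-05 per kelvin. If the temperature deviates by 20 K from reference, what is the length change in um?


dL = L * alpha * dT
= 380.7 * 2.3900e-05 * 20
= 0.1819746 mm
dL_um = 0.1819746 * 1000 = 181.9746 um

181.9746


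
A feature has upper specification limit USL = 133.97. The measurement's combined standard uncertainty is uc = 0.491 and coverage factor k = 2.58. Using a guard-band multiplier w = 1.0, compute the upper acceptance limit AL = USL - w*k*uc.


U = k * uc = 2.58 * 0.491 = 1.26678
guard band g = w * U = 1.0 * 1.26678 = 1.26678
AL = USL - g = 133.97 - 1.26678
AL = 132.7032

132.7032


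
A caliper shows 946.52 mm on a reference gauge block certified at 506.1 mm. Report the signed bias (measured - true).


Systematic error = measured - true
= 946.52 - 506.1
= 440.4200

440.4200


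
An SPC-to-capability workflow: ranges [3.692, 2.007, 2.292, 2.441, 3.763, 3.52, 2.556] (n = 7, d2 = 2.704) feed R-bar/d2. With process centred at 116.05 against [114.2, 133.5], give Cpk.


R_bar = (3.692 + 2.007 + 2.292 + 2.441 + 3.763 + 3.52 + 2.556) / 7 = 2.8958571
sigma = R_bar / d2 = 2.8958571 / 2.704 = 1.0709531
Cp = (USL - LSL)/(6*sigma) = (133.5 - 114.2)/(6*1.0709531) = 3.0036
Cpu = (133.5 - 116.05)/(3*1.0709531) = 5.4313
Cpl = (116.05 - 114.2)/(3*1.0709531) = 0.5758
Cpk = min(Cpu, Cpl) = 0.5758

0.5758


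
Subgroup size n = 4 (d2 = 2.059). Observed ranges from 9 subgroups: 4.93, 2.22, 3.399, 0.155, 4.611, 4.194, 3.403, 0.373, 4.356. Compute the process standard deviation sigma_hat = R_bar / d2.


R_bar = (4.93 + 2.22 + 3.399 + 0.155 + 4.611 + 4.194 + 3.403 + 0.373 + 4.356) / 9
R_bar = 27.641 / 9 = 3.0712222
sigma_hat = R_bar / d2 = 3.0712222 / 2.059 = 1.4916

1.4916


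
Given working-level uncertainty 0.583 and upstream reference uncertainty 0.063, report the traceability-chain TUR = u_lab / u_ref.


TUR = u_lab / u_ref
= 0.583 / 0.063
= 9.2540

9.2540


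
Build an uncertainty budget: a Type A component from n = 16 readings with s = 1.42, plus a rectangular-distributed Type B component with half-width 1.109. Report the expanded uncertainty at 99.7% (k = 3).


u_A = s / sqrt(n) = 1.42 / sqrt(16) = 0.355
u_B = half_width / sqrt(3) = 1.109 / sqrt(3) = 0.64028145
uc = sqrt(u_A^2 + u_B^2) = sqrt(0.355^2 + 0.64028145^2) = 0.73211019
U = k * uc = 3 * 0.73211019
U = 2.1963

2.1963


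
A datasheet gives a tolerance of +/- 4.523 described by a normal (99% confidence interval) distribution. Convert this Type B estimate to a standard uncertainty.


u_B = half_width / 2.576
u_B = 4.523 / 2.576
u_B = 1.7558

1.7558


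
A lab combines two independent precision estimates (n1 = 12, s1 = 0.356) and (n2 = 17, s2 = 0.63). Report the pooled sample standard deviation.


s_p = sqrt(((n1-1)*s1^2 + (n2-1)*s2^2) / (n1+n2-2))
numerator = (12-1)*0.356^2 + (17-1)*0.63^2 = 1.394096 + 6.3504 = 7.744496
denominator = 12 + 17 - 2 = 27
s_p^2 = 7.744496 / 27 = 0.28683319
s_p = sqrt(0.28683319) = 0.5356

0.5356


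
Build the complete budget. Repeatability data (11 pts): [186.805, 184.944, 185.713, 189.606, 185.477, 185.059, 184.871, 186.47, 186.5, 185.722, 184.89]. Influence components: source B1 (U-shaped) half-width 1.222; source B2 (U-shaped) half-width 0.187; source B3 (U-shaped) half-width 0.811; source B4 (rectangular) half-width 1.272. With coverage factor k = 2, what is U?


mean = (186.805 + 184.944 + 185.713 + 189.606 + 185.477 + 185.059 + 184.871 + 186.47 + 186.5 + 185.722 + 184.89) / 11 = 186.0051818
s = sqrt(sum((x - mean)^2)/(n-1)) = 1.3806667
u_A = s / sqrt(n) = 1.3806667 / sqrt(11) = 0.41628667
u_B1 = 1.222 / sqrt(2) = 0.86408449
u_B2 = 0.187 / sqrt(2) = 0.13222897
u_B3 = 0.811 / sqrt(2) = 0.5734636
u_B4 = 1.272 / sqrt(3) = 0.73438954
uc = sqrt(0.41628667^2 + 0.86408449^2 + 0.13222897^2 + 0.5734636^2 + 0.73438954^2) = 1.3437297
U = k * uc = 2 * 1.3437297
U = 2.6875

2.6875


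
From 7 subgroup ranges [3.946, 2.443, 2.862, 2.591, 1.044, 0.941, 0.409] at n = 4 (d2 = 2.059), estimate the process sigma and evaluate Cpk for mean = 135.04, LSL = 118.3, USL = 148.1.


R_bar = (3.946 + 2.443 + 2.862 + 2.591 + 1.044 + 0.941 + 0.409) / 7 = 2.0337143
sigma = R_bar / d2 = 2.0337143 / 2.059 = 0.98771943
Cp = (USL - LSL)/(6*sigma) = (148.1 - 118.3)/(6*0.98771943) = 5.0284
Cpu = (148.1 - 135.04)/(3*0.98771943) = 4.4075
Cpl = (135.04 - 118.3)/(3*0.98771943) = 5.6494
Cpk = min(Cpu, Cpl) = 4.4075

4.4075


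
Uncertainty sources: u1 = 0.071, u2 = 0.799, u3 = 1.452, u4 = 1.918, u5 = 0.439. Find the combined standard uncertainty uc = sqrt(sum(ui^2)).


uc = sqrt(0.071^2 + 0.799^2 + 1.452^2 + 1.918^2 + 0.439^2)
uc = sqrt(6.623191)
uc = 2.5736

2.5736


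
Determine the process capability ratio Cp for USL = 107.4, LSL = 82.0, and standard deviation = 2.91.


Cp = (USL - LSL) / (6 * sigma)
= (107.4 - 82.0) / (6 * 2.91)
= 25.4000 / 17.4600
= 1.4548

1.4548


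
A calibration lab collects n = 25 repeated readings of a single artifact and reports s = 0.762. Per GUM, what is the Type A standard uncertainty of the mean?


u_A = s / sqrt(n)
u_A = 0.762 / sqrt(25)
u_A = 0.762 / 5
u_A = 0.1524

0.1524


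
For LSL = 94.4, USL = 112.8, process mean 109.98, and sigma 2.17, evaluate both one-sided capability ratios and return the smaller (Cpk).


Cpu = (USL - mean) / (3*sigma) = (112.8 - 109.98) / (3*2.17) = 0.4332
Cpl = (mean - LSL) / (3*sigma) = (109.98 - 94.4) / (3*2.17) = 2.3932
Cpk = min(Cpu, Cpl) = 0.4332

0.4332


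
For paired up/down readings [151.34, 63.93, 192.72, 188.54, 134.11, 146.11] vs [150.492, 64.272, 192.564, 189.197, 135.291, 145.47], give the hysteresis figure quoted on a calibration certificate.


|151.34 - 150.492| = 0.8480
|63.93 - 64.272| = 0.3420
|192.72 - 192.564| = 0.1560
|188.54 - 189.197| = 0.6570
|134.11 - 135.291| = 1.1810
|146.11 - 145.47| = 0.6400
hysteresis = max(diffs) = 1.1810

1.1810


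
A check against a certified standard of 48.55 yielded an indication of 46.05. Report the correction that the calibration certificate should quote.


Correction = standard - reading
= 48.55 - 46.05
= 2.5000

2.5000


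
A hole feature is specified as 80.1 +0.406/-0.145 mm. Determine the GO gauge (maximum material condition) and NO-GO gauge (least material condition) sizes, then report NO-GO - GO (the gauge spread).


GO = nominal - lower_tol (smallest hole = maximum material condition)
GO = 80.1 - 0.145 = 79.955
NO-GO = nominal + upper_tol (largest hole = least material condition)
NO-GO = 80.1 + 0.406 = 80.506
spread = NO-GO - GO = 80.506 - 79.955 = 0.5510

0.5510


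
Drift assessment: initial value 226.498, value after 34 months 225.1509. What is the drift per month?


rate = (v2 - v1) / months
= (225.1509 - 226.498) / 34
= -1.3471 / 34
= -0.0396

-0.0396


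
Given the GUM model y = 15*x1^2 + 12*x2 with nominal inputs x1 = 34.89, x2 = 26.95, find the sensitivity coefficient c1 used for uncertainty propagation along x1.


y = 15*x1^2 + 12*x2
dy/dx1 = 2*15*x1
Evaluate at x1 = 34.89: c1 = 30 * 34.89
c1 = 1046.7000

1046.7000


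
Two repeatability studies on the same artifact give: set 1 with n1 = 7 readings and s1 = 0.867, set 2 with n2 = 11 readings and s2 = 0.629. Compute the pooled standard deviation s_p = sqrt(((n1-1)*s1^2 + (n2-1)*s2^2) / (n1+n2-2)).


s_p = sqrt(((n1-1)*s1^2 + (n2-1)*s2^2) / (n1+n2-2))
numerator = (7-1)*0.867^2 + (11-1)*0.629^2 = 4.510134 + 3.95641 = 8.466544
denominator = 7 + 11 - 2 = 16
s_p^2 = 8.466544 / 16 = 0.529159
s_p = sqrt(0.529159) = 0.7274

0.7274


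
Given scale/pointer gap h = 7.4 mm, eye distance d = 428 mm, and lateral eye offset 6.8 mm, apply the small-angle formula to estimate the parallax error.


error = h * offset / d
= 7.4 * 6.8 / 428
= 0.1176

0.1176


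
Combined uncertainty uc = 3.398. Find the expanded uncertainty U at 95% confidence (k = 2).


U = k * uc
U = 2 * 3.398
U = 6.7960

6.7960


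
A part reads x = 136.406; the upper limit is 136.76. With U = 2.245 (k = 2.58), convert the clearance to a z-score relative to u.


u = U / k = 2.245 / 2.58 = 0.87015504
margin = |USL - x| = |136.76 - 136.406| = 0.354
z = margin / u = 0.354 / 0.87015504
z = 0.4068

0.4068


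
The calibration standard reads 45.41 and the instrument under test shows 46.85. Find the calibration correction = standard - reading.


Correction = standard - reading
= 45.41 - 46.85
= -1.4400

-1.4400


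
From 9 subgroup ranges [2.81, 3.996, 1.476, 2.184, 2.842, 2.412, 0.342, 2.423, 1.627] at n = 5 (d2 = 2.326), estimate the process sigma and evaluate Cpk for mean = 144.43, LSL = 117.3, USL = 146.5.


R_bar = (2.81 + 3.996 + 1.476 + 2.184 + 2.842 + 2.412 + 0.342 + 2.423 + 1.627) / 9 = 2.2346667
sigma = R_bar / d2 = 2.2346667 / 2.326 = 0.96073375
Cp = (USL - LSL)/(6*sigma) = (146.5 - 117.3)/(6*0.96073375) = 5.0656
Cpu = (146.5 - 144.43)/(3*0.96073375) = 0.7182
Cpl = (144.43 - 117.3)/(3*0.96073375) = 9.4129
Cpk = min(Cpu, Cpl) = 0.7182

0.7182


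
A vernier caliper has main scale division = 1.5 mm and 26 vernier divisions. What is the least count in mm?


LC = MSD / n_div
= 1.5 / 26
= 0.0577

0.0577


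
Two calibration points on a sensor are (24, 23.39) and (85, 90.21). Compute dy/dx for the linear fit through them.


slope = (y2 - y1) / (x2 - x1)
= (90.21 - 23.39) / (85 - 24)
= 66.8200 / 61
= 1.0954

1.0954


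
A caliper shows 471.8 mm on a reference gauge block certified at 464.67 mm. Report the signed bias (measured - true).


Systematic error = measured - true
= 471.8 - 464.67
= 7.1300

7.1300


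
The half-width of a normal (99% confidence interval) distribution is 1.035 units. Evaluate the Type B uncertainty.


u_B = half_width / 2.576
u_B = 1.035 / 2.576
u_B = 0.4018

0.4018


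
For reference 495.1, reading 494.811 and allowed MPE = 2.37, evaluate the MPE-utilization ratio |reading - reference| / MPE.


e = indication - reference = 494.811 - 495.1 = -0.2890
|e| = 0.2890
ratio = |e| / MPE = 0.2890 / 2.37
ratio = 0.1219

0.1219


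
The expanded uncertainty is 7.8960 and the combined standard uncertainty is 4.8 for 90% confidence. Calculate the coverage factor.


k = U / uc
k = 7.8960 / 4.8
k = 1.645

1.645


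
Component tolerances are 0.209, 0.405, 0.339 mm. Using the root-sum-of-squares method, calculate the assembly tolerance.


RSS = sqrt(0.209^2 + 0.405^2 + 0.339^2)
= sqrt(0.322627)
= 0.5680

0.5680


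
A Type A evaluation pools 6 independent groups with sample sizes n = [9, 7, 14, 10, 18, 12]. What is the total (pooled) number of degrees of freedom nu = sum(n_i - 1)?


nu = sum_i (n_i - 1)
nu = ((9 - 1) + (7 - 1) + (14 - 1) + (10 - 1) + (18 - 1) + (12 - 1))
nu = 8 + 6 + 13 + 9 + 17 + 11
nu = 64

64


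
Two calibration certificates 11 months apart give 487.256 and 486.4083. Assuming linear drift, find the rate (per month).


rate = (v2 - v1) / months
= (486.4083 - 487.256) / 11
= -0.8477 / 11
= -0.0771

-0.0771


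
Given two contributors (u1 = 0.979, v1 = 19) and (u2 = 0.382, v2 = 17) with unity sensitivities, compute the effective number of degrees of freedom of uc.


uc = sqrt(u1^2 + u2^2) = sqrt(0.979^2 + 0.382^2) = 1.0508877
v_eff = uc^4 / (u1^4/v1 + u2^4/v2)
= 1.0508877^4 / (0.979^4/19 + 0.382^4/17)
= 1.219622 / 0.049600427
v_eff = 24.5889

24.5889


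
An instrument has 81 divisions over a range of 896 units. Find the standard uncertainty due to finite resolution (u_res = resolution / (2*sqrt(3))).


resolution = range / divisions
resolution = 896 / 81 = 11.061728
u_res = resolution / (2*sqrt(3))
u_res = 11.061728 / 3.4641016
u_res = 3.1932

3.1932


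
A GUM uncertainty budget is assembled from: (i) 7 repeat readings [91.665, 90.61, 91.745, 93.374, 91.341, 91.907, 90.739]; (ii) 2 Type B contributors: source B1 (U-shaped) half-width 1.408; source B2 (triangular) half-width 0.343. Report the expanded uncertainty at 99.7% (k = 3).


mean = (91.665 + 90.61 + 91.745 + 93.374 + 91.341 + 91.907 + 90.739) / 7 = 91.62585714
s = sqrt(sum((x - mean)^2)/(n-1)) = 0.91745998
u_A = s / sqrt(n) = 0.91745998 / sqrt(7) = 0.34676728
u_B1 = 1.408 / sqrt(2) = 0.99560635
u_B2 = 0.343 / sqrt(6) = 0.14002916
uc = sqrt(0.34676728^2 + 0.99560635^2 + 0.14002916^2) = 1.0635261
U = k * uc = 3 * 1.0635261
U = 3.1906

3.1906


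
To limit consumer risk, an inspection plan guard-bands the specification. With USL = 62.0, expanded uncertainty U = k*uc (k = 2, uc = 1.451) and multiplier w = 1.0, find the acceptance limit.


U = k * uc = 2 * 1.451 = 2.902
guard band g = w * U = 1.0 * 2.902 = 2.902
AL = USL - g = 62.0 - 2.902
AL = 59.0980

59.0980


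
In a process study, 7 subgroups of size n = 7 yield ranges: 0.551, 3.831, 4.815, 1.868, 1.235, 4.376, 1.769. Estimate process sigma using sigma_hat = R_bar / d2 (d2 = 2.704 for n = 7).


R_bar = (0.551 + 3.831 + 4.815 + 1.868 + 1.235 + 4.376 + 1.769) / 7
R_bar = 18.445 / 7 = 2.635
sigma_hat = R_bar / d2 = 2.635 / 2.704 = 0.9745

0.9745


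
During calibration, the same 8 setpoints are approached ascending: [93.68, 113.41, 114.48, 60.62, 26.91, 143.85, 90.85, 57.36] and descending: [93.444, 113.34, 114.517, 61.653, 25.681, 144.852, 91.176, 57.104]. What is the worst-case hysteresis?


|93.68 - 93.444| = 0.2360
|113.41 - 113.34| = 0.0700
|114.48 - 114.517| = 0.0370
|60.62 - 61.653| = 1.0330
|26.91 - 25.681| = 1.2290
|143.85 - 144.852| = 1.0020
|90.85 - 91.176| = 0.3260
|57.36 - 57.104| = 0.2560
hysteresis = max(diffs) = 1.2290

1.2290


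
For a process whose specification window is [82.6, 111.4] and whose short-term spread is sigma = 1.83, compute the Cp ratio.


Cp = (USL - LSL) / (6 * sigma)
= (111.4 - 82.6) / (6 * 1.83)
= 28.8000 / 10.9800
= 2.6230

2.6230


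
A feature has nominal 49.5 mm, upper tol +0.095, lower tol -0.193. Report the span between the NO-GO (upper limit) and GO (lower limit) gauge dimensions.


GO = nominal - lower_tol (smallest hole = maximum material condition)
GO = 49.5 - 0.193 = 49.307
NO-GO = nominal + upper_tol (largest hole = least material condition)
NO-GO = 49.5 + 0.095 = 49.595
spread = NO-GO - GO = 49.595 - 49.307 = 0.2880

0.2880


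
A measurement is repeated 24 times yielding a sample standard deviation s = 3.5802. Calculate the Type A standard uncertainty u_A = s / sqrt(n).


u_A = s / sqrt(n)
u_A = 3.5802 / sqrt(24)
u_A = 3.5802 / 4.8989795
u_A = 0.7308

0.7308


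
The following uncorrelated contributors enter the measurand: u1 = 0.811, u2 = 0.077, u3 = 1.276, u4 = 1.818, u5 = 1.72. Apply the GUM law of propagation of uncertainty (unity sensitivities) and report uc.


uc = sqrt(0.811^2 + 0.077^2 + 1.276^2 + 1.818^2 + 1.72^2)
uc = sqrt(8.55535)
uc = 2.9250

2.9250


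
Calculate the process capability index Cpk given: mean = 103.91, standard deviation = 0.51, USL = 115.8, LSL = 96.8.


Cpu = (USL - mean) / (3*sigma) = (115.8 - 103.91) / (3*0.51) = 7.7712
Cpl = (mean - LSL) / (3*sigma) = (103.91 - 96.8) / (3*0.51) = 4.6471
Cpk = min(Cpu, Cpl) = 4.6471

4.6471


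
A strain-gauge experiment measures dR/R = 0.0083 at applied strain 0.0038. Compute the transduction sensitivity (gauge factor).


GF = (dR/R) / epsilon
= 0.0083 / 0.0038
= 2.1842

2.1842


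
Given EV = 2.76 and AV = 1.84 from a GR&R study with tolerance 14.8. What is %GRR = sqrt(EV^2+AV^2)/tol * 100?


GRR = sqrt(EV^2 + AV^2) = sqrt(2.76^2 + 1.84^2) = 3.3171072
%GRR = GRR / tol * 100 = 3.3171072 / 14.8 * 100
%GRR = 22.4129

22.4129


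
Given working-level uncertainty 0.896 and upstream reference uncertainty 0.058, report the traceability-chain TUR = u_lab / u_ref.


TUR = u_lab / u_ref
= 0.896 / 0.058
= 15.4483

15.4483


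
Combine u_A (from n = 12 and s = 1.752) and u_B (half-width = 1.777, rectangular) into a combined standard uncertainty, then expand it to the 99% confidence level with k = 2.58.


u_A = s / sqrt(n) = 1.752 / sqrt(12) = 0.50575884
u_B = half_width / sqrt(3) = 1.777 / sqrt(3) = 1.0259514
uc = sqrt(u_A^2 + u_B^2) = sqrt(0.50575884^2 + 1.0259514^2) = 1.1438393
U = k * uc = 2.58 * 1.1438393
U = 2.9511

2.9511


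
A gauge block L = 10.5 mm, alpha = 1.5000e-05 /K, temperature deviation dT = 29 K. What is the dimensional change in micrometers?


dL = L * alpha * dT
= 10.5 * 1.5000e-05 * 29
= 0.0045675 mm
dL_um = 0.0045675 * 1000 = 4.5675 um

4.5675


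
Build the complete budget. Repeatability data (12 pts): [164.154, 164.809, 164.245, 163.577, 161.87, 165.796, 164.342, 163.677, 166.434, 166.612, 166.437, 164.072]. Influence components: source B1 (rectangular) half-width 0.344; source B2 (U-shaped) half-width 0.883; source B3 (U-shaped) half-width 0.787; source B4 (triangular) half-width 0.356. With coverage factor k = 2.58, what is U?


mean = (164.154 + 164.809 + 164.245 + 163.577 + 161.87 + 165.796 + 164.342 + 163.677 + 166.434 + 166.612 + 166.437 + 164.072) / 12 = 164.66875
s = sqrt(sum((x - mean)^2)/(n-1)) = 1.4214363
u_A = s / sqrt(n) = 1.4214363 / sqrt(12) = 0.41033332
u_B1 = 0.344 / sqrt(3) = 0.19860849
u_B2 = 0.883 / sqrt(2) = 0.62437529
u_B3 = 0.787 / sqrt(2) = 0.55649304
u_B4 = 0.356 / sqrt(6) = 0.14533639
uc = sqrt(0.41033332^2 + 0.19860849^2 + 0.62437529^2 + 0.55649304^2 + 0.14533639^2) = 0.96357171
U = k * uc = 2.58 * 0.96357171
U = 2.4860

2.4860


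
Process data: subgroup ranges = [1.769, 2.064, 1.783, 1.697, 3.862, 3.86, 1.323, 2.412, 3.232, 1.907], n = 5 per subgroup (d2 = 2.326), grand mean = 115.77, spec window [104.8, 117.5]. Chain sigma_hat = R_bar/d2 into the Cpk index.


R_bar = (1.769 + 2.064 + 1.783 + 1.697 + 3.862 + 3.86 + 1.323 + 2.412 + 3.232 + 1.907) / 10 = 2.3909
sigma = R_bar / d2 = 2.3909 / 2.326 = 1.027902
Cp = (USL - LSL)/(6*sigma) = (117.5 - 104.8)/(6*1.027902) = 2.0592
Cpu = (117.5 - 115.77)/(3*1.027902) = 0.5610
Cpl = (115.77 - 104.8)/(3*1.027902) = 3.5574
Cpk = min(Cpu, Cpl) = 0.5610

0.5610


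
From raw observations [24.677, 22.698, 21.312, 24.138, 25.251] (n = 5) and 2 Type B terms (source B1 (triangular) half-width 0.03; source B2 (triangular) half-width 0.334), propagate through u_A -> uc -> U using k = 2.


mean = (24.677 + 22.698 + 21.312 + 24.138 + 25.251) / 5 = 23.6152
s = sqrt(sum((x - mean)^2)/(n-1)) = 1.5986375
u_A = s / sqrt(n) = 1.5986375 / sqrt(5) = 0.71493242
u_B1 = 0.03 / sqrt(6) = 0.012247449
u_B2 = 0.334 / sqrt(6) = 0.13635493
uc = sqrt(0.71493242^2 + 0.012247449^2 + 0.13635493^2) = 0.72792241
U = k * uc = 2 * 0.72792241
U = 1.4558

1.4558


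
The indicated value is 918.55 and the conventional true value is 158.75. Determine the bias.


Systematic error = measured - true
= 918.55 - 158.75
= 759.8000

759.8000


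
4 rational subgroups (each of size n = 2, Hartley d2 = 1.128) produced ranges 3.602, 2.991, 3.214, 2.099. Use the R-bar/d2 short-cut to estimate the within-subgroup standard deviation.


R_bar = (3.602 + 2.991 + 3.214 + 2.099) / 4
R_bar = 11.906 / 4 = 2.9765
sigma_hat = R_bar / d2 = 2.9765 / 1.128 = 2.6387

2.6387


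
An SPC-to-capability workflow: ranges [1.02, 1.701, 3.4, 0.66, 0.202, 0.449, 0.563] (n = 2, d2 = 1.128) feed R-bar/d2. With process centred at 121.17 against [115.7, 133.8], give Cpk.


R_bar = (1.02 + 1.701 + 3.4 + 0.66 + 0.202 + 0.449 + 0.563) / 7 = 1.1421429
sigma = R_bar / d2 = 1.1421429 / 1.128 = 1.012538
Cp = (USL - LSL)/(6*sigma) = (133.8 - 115.7)/(6*1.012538) = 2.9793
Cpu = (133.8 - 121.17)/(3*1.012538) = 4.1579
Cpl = (121.17 - 115.7)/(3*1.012538) = 1.8008
Cpk = min(Cpu, Cpl) = 1.8008

1.8008


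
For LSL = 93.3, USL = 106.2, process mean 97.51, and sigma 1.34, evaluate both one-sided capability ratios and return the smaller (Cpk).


Cpu = (USL - mean) / (3*sigma) = (106.2 - 97.51) / (3*1.34) = 2.1617
Cpl = (mean - LSL) / (3*sigma) = (97.51 - 93.3) / (3*1.34) = 1.0473
Cpk = min(Cpu, Cpl) = 1.0473

1.0473


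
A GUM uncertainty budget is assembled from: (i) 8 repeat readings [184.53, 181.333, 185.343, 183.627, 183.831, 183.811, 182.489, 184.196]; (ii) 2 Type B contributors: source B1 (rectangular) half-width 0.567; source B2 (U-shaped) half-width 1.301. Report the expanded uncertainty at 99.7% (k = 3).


mean = (184.53 + 181.333 + 185.343 + 183.627 + 183.831 + 183.811 + 182.489 + 184.196) / 8 = 183.645
s = sqrt(sum((x - mean)^2)/(n-1)) = 1.2371734
u_A = s / sqrt(n) = 1.2371734 / sqrt(8) = 0.43740685
u_B1 = 0.567 / sqrt(3) = 0.3273576
u_B2 = 1.301 / sqrt(2) = 0.91994592
uc = sqrt(0.43740685^2 + 0.3273576^2 + 0.91994592^2) = 1.0699478
U = k * uc = 3 * 1.0699478
U = 3.2098

3.2098


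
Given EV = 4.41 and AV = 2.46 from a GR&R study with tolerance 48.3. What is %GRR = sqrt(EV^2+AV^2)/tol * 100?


GRR = sqrt(EV^2 + AV^2) = sqrt(4.41^2 + 2.46^2) = 5.0497228
%GRR = GRR / tol * 100 = 5.0497228 / 48.3 * 100
%GRR = 10.4549

10.4549


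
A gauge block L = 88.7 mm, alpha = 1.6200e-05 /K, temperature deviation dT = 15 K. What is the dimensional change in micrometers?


dL = L * alpha * dT
= 88.7 * 1.6200e-05 * 15
= 0.0215541 mm
dL_um = 0.0215541 * 1000 = 21.5541 um

21.5541


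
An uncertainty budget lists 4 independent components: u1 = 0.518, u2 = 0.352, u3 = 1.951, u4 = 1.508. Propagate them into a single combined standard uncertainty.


uc = sqrt(0.518^2 + 0.352^2 + 1.951^2 + 1.508^2)
uc = sqrt(6.472693)
uc = 2.5441

2.5441


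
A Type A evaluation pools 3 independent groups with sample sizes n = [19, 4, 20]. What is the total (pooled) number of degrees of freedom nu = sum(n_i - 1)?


nu = sum_i (n_i - 1)
nu = ((19 - 1) + (4 - 1) + (20 - 1))
nu = 18 + 3 + 19
nu = 40

40


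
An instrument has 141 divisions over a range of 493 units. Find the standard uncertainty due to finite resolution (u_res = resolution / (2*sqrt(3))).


resolution = range / divisions
resolution = 493 / 141 = 3.4964539
u_res = resolution / (2*sqrt(3))
u_res = 3.4964539 / 3.4641016
u_res = 1.0093

1.0093


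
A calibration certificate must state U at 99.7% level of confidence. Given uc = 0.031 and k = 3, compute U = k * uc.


U = k * uc
U = 3 * 0.031
U = 0.0930

0.0930


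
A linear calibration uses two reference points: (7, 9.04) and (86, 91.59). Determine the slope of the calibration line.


slope = (y2 - y1) / (x2 - x1)
= (91.59 - 9.04) / (86 - 7)
= 82.5500 / 79
= 1.0449

1.0449


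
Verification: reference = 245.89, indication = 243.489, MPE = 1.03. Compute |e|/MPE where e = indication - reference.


e = indication - reference = 243.489 - 245.89 = -2.4010
|e| = 2.4010
ratio = |e| / MPE = 2.4010 / 1.03
ratio = 2.3311

2.3311


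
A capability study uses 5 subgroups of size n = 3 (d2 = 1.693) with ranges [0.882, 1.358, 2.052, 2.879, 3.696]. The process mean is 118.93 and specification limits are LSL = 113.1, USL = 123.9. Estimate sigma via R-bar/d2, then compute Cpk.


R_bar = (0.882 + 1.358 + 2.052 + 2.879 + 3.696) / 5 = 2.1734
sigma = R_bar / d2 = 2.1734 / 1.693 = 1.2837566
Cp = (USL - LSL)/(6*sigma) = (123.9 - 113.1)/(6*1.2837566) = 1.4021
Cpu = (123.9 - 118.93)/(3*1.2837566) = 1.2905
Cpl = (118.93 - 113.1)/(3*1.2837566) = 1.5138
Cpk = min(Cpu, Cpl) = 1.2905

1.2905


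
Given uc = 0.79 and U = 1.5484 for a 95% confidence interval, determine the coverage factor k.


k = U / uc
k = 1.5484 / 0.79
k = 1.96

1.96


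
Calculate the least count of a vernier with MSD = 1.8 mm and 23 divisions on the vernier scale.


LC = MSD / n_div
= 1.8 / 23
= 0.0783

0.0783


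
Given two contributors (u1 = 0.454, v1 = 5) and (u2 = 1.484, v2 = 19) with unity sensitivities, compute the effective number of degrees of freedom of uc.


uc = sqrt(u1^2 + u2^2) = sqrt(0.454^2 + 1.484^2) = 1.551893
v_eff = uc^4 / (u1^4/v1 + u2^4/v2)
= 1.551893^4 / (0.454^4/5 + 1.484^4/19)
= 5.8002551 / 0.26375631
v_eff = 21.9910

21.9910


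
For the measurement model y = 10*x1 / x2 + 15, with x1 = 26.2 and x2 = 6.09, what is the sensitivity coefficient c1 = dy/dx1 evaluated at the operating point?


y = 10*x1 / x2 + 15
dy/dx1 = 10/x2
Evaluate at x2 = 6.09: c1 = 10 / 6.09
c1 = 1.6420

1.6420


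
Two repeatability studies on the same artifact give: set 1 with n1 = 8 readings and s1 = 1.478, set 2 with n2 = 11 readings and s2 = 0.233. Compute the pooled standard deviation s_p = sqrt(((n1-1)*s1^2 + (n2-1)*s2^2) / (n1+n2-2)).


s_p = sqrt(((n1-1)*s1^2 + (n2-1)*s2^2) / (n1+n2-2))
numerator = (8-1)*1.478^2 + (11-1)*0.233^2 = 15.291388 + 0.54289 = 15.834278
denominator = 8 + 11 - 2 = 17
s_p^2 = 15.834278 / 17 = 0.93142812
s_p = sqrt(0.93142812) = 0.9651

0.9651


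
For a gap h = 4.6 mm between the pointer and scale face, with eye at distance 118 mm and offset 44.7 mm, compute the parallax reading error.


error = h * offset / d
= 4.6 * 44.7 / 118
= 1.7425

1.7425


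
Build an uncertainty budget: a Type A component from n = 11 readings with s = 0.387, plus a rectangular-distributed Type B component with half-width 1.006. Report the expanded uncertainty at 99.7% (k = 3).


u_A = s / sqrt(n) = 0.387 / sqrt(11) = 0.11668489
u_B = half_width / sqrt(3) = 1.006 / sqrt(3) = 0.58081437
uc = sqrt(u_A^2 + u_B^2) = sqrt(0.11668489^2 + 0.58081437^2) = 0.59241936
U = k * uc = 3 * 0.59241936
U = 1.7773

1.7773


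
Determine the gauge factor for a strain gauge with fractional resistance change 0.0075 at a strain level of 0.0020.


GF = (dR/R) / epsilon
= 0.0075 / 0.0020
= 3.7500

3.7500


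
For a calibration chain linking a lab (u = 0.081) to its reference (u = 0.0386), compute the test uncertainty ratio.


TUR = u_lab / u_ref
= 0.081 / 0.0386
= 2.0984

2.0984


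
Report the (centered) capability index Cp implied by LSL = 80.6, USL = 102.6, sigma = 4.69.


Cp = (USL - LSL) / (6 * sigma)
= (102.6 - 80.6) / (6 * 4.69)
= 22.0000 / 28.1400
= 0.7818

0.7818


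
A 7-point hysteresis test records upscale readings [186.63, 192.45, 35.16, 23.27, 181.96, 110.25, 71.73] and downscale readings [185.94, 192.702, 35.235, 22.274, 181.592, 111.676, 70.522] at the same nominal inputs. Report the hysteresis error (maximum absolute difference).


|186.63 - 185.94| = 0.6900
|192.45 - 192.702| = 0.2520
|35.16 - 35.235| = 0.0750
|23.27 - 22.274| = 0.9960
|181.96 - 181.592| = 0.3680
|110.25 - 111.676| = 1.4260
|71.73 - 70.522| = 1.2080
hysteresis = max(diffs) = 1.4260

1.4260


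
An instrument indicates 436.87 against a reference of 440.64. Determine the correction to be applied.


Correction = standard - reading
= 440.64 - 436.87
= 3.7700

3.7700


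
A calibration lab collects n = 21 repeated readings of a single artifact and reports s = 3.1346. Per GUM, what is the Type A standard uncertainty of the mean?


u_A = s / sqrt(n)
u_A = 3.1346 / sqrt(21)
u_A = 3.1346 / 4.5825757
u_A = 0.6840

0.6840


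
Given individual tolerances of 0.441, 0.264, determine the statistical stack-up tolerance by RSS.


RSS = sqrt(0.441^2 + 0.264^2)
= sqrt(0.264177)
= 0.5140

0.5140


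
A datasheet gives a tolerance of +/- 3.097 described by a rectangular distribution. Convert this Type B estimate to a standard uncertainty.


u_B = half_width / sqrt(3)
u_B = 3.097 / 1.7320508
u_B = 1.7881

1.7881


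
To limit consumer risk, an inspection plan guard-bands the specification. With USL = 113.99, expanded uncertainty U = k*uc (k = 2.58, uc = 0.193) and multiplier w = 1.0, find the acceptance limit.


U = k * uc = 2.58 * 0.193 = 0.49794
guard band g = w * U = 1.0 * 0.49794 = 0.49794
AL = USL - g = 113.99 - 0.49794
AL = 113.4921

113.4921


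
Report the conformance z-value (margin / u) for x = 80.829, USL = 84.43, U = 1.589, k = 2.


u = U / k = 1.589 / 2 = 0.7945
margin = |USL - x| = |84.43 - 80.829| = 3.601
z = margin / u = 3.601 / 0.7945
z = 4.5324

4.5324


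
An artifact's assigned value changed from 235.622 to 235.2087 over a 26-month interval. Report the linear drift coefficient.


rate = (v2 - v1) / months
= (235.2087 - 235.622) / 26
= -0.4133 / 26
= -0.0159

-0.0159


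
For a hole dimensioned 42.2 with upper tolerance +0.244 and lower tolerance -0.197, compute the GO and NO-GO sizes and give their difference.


GO = nominal - lower_tol (smallest hole = maximum material condition)
GO = 42.2 - 0.197 = 42.003
NO-GO = nominal + upper_tol (largest hole = least material condition)
NO-GO = 42.2 + 0.244 = 42.444
spread = NO-GO - GO = 42.444 - 42.003 = 0.4410

0.4410


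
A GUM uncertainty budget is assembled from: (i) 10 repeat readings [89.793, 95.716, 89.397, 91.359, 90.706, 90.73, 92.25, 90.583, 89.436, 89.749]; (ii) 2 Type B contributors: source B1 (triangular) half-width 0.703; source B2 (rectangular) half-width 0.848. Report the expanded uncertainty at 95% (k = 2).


mean = (89.793 + 95.716 + 89.397 + 91.359 + 90.706 + 90.73 + 92.25 + 90.583 + 89.436 + 89.749) / 10 = 90.9719
s = sqrt(sum((x - mean)^2)/(n-1)) = 1.8942873
u_A = s / sqrt(n) = 1.8942873 / sqrt(10) = 0.59902624
u_B1 = 0.703 / sqrt(6) = 0.28699855
u_B2 = 0.848 / sqrt(3) = 0.48959303
uc = sqrt(0.59902624^2 + 0.28699855^2 + 0.48959303^2) = 0.82516782
U = k * uc = 2 * 0.82516782
U = 1.6503

1.6503


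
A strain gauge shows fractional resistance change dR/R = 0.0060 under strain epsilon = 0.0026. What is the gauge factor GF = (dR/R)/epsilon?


GF = (dR/R) / epsilon
= 0.0060 / 0.0026
= 2.3077

2.3077


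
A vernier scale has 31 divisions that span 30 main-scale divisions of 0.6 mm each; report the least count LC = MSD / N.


LC = MSD / n_div
= 0.6 / 31
= 0.0194

0.0194


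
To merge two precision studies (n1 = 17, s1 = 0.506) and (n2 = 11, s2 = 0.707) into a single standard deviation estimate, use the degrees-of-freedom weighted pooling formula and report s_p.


s_p = sqrt(((n1-1)*s1^2 + (n2-1)*s2^2) / (n1+n2-2))
numerator = (17-1)*0.506^2 + (11-1)*0.707^2 = 4.096576 + 4.99849 = 9.095066
denominator = 17 + 11 - 2 = 26
s_p^2 = 9.095066 / 26 = 0.34981023
s_p = sqrt(0.34981023) = 0.5914

0.5914


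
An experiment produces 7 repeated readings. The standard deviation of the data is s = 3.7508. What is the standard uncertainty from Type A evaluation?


u_A = s / sqrt(n)
u_A = 3.7508 / sqrt(7)
u_A = 3.7508 / 2.6457513
u_A = 1.4177

1.4177


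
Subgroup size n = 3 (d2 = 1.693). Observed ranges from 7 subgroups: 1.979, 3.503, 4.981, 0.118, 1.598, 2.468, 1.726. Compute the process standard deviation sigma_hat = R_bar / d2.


R_bar = (1.979 + 3.503 + 4.981 + 0.118 + 1.598 + 2.468 + 1.726) / 7
R_bar = 16.373 / 7 = 2.339
sigma_hat = R_bar / d2 = 2.339 / 1.693 = 1.3816

1.3816


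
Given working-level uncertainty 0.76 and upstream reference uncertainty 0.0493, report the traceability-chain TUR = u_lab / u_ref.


TUR = u_lab / u_ref
= 0.76 / 0.0493
= 15.4158

15.4158


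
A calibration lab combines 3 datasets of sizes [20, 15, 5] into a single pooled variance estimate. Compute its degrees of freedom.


nu = sum_i (n_i - 1)
nu = ((20 - 1) + (15 - 1) + (5 - 1))
nu = 19 + 14 + 4
nu = 37

37


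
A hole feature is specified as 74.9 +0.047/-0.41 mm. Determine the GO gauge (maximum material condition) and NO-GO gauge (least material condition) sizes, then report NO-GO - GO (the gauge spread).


GO = nominal - lower_tol (smallest hole = maximum material condition)
GO = 74.9 - 0.41 = 74.49
NO-GO = nominal + upper_tol (largest hole = least material condition)
NO-GO = 74.9 + 0.047 = 74.947
spread = NO-GO - GO = 74.947 - 74.49 = 0.4570

0.4570


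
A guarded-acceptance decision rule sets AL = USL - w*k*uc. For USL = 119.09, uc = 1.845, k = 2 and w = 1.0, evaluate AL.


U = k * uc = 2 * 1.845 = 3.69
guard band g = w * U = 1.0 * 3.69 = 3.69
AL = USL - g = 119.09 - 3.69
AL = 115.4000

115.4000


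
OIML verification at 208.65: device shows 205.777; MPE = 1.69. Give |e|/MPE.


e = indication - reference = 205.777 - 208.65 = -2.8730
|e| = 2.8730
ratio = |e| / MPE = 2.8730 / 1.69
ratio = 1.7000

1.7000


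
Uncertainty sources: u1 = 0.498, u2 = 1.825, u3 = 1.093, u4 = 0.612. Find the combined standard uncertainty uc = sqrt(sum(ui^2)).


uc = sqrt(0.498^2 + 1.825^2 + 1.093^2 + 0.612^2)
uc = sqrt(5.147822)
uc = 2.2689

2.2689


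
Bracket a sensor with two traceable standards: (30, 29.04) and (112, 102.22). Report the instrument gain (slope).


slope = (y2 - y1) / (x2 - x1)
= (102.22 - 29.04) / (112 - 30)
= 73.1800 / 82
= 0.8924

0.8924


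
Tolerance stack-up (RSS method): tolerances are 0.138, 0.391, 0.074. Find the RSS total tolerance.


RSS = sqrt(0.138^2 + 0.391^2 + 0.074^2)
= sqrt(0.177401)
= 0.4212

0.4212


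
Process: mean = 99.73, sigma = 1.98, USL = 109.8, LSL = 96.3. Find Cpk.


Cpu = (USL - mean) / (3*sigma) = (109.8 - 99.73) / (3*1.98) = 1.6953
Cpl = (mean - LSL) / (3*sigma) = (99.73 - 96.3) / (3*1.98) = 0.5774
Cpk = min(Cpu, Cpl) = 0.5774

0.5774


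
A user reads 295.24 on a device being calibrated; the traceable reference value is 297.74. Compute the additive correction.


Correction = standard - reading
= 297.74 - 295.24
= 2.5000

2.5000


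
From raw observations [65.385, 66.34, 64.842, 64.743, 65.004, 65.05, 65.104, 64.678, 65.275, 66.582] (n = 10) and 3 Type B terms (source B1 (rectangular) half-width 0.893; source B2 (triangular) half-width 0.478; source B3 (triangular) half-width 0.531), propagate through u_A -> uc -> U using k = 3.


mean = (65.385 + 66.34 + 64.842 + 64.743 + 65.004 + 65.05 + 65.104 + 64.678 + 65.275 + 66.582) / 10 = 65.3003
s = sqrt(sum((x - mean)^2)/(n-1)) = 0.6522101
u_A = s / sqrt(n) = 0.6522101 / sqrt(10) = 0.20624694
u_B1 = 0.893 / sqrt(3) = 0.51557379
u_B2 = 0.478 / sqrt(6) = 0.19514268
u_B3 = 0.531 / sqrt(6) = 0.21677984
uc = sqrt(0.20624694^2 + 0.51557379^2 + 0.19514268^2 + 0.21677984^2) = 0.62723863
U = k * uc = 3 * 0.62723863
U = 1.8817

1.8817


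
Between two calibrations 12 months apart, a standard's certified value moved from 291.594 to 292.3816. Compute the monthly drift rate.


rate = (v2 - v1) / months
= (292.3816 - 291.594) / 12
= 0.7876 / 12
= 0.0656

0.0656


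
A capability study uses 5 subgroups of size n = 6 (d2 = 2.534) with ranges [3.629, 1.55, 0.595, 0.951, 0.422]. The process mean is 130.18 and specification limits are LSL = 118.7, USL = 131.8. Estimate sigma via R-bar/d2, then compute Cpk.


R_bar = (3.629 + 1.55 + 0.595 + 0.951 + 0.422) / 5 = 1.4294
sigma = R_bar / d2 = 1.4294 / 2.534 = 0.5640884
Cp = (USL - LSL)/(6*sigma) = (131.8 - 118.7)/(6*0.5640884) = 3.8706
Cpu = (131.8 - 130.18)/(3*0.5640884) = 0.9573
Cpl = (130.18 - 118.7)/(3*0.5640884) = 6.7838
Cpk = min(Cpu, Cpl) = 0.9573

0.9573


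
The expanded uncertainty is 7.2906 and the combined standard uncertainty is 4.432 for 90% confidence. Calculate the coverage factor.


k = U / uc
k = 7.2906 / 4.432
k = 1.645

1.645


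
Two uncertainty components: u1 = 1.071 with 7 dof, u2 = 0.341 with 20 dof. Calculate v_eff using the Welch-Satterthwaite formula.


uc = sqrt(u1^2 + u2^2) = sqrt(1.071^2 + 0.341^2) = 1.123976
v_eff = uc^4 / (u1^4/v1 + u2^4/v2)
= 1.123976^4 / (1.071^4/7 + 0.341^4/20)
= 1.5959826 / 0.18863364
v_eff = 8.4608

8.4608


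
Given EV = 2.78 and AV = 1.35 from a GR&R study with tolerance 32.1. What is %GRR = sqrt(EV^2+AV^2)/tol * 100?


GRR = sqrt(EV^2 + AV^2) = sqrt(2.78^2 + 1.35^2) = 3.090453
%GRR = GRR / tol * 100 = 3.090453 / 32.1 * 100
%GRR = 9.6276

9.6276


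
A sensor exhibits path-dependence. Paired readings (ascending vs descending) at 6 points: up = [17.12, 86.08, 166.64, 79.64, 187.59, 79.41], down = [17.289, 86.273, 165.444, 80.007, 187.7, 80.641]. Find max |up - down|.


|17.12 - 17.289| = 0.1690
|86.08 - 86.273| = 0.1930
|166.64 - 165.444| = 1.1960
|79.64 - 80.007| = 0.3670
|187.59 - 187.7| = 0.1100
|79.41 - 80.641| = 1.2310
hysteresis = max(diffs) = 1.2310

1.2310


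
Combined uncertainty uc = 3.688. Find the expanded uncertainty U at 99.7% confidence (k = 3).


U = k * uc
U = 3 * 3.688
U = 11.0640

11.0640


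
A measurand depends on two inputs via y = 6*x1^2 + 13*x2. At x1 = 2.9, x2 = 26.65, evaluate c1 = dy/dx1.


y = 6*x1^2 + 13*x2
dy/dx1 = 2*6*x1
Evaluate at x1 = 2.9: c1 = 12 * 2.9
c1 = 34.8000

34.8000


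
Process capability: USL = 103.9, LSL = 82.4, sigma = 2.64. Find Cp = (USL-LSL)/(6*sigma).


Cp = (USL - LSL) / (6 * sigma)
= (103.9 - 82.4) / (6 * 2.64)
= 21.5000 / 15.8400
= 1.3573

1.3573


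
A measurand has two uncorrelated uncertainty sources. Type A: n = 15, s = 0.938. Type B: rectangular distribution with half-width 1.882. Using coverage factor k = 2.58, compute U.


u_A = s / sqrt(n) = 0.938 / sqrt(15) = 0.24219056
u_B = half_width / sqrt(3) = 1.882 / sqrt(3) = 1.0865732
uc = sqrt(u_A^2 + u_B^2) = sqrt(0.24219056^2 + 1.0865732^2) = 1.1132374
U = k * uc = 2.58 * 1.1132374
U = 2.8722

2.8722


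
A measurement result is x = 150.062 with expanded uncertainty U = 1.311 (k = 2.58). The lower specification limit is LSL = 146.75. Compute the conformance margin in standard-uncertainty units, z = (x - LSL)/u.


u = U / k = 1.311 / 2.58 = 0.50813953
margin = |LSL - x| = |146.75 - 150.062| = 3.312
z = margin / u = 3.312 / 0.50813953
z = 6.5179

6.5179


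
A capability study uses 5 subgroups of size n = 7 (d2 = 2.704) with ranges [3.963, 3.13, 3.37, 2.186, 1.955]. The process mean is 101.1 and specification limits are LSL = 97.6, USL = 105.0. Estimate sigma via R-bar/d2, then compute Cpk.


R_bar = (3.963 + 3.13 + 3.37 + 2.186 + 1.955) / 5 = 2.9208
sigma = R_bar / d2 = 2.9208 / 2.704 = 1.0801775
Cp = (USL - LSL)/(6*sigma) = (105.0 - 97.6)/(6*1.0801775) = 1.1418
Cpu = (105.0 - 101.1)/(3*1.0801775) = 1.2035
Cpl = (101.1 - 97.6)/(3*1.0801775) = 1.0801
Cpk = min(Cpu, Cpl) = 1.0801

1.0801


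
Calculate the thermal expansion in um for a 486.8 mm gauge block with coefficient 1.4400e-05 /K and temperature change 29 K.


dL = L * alpha * dT
= 486.8 * 1.4400e-05 * 29
= 0.2032877 mm
dL_um = 0.2032877 * 1000 = 203.2877 um

203.2877


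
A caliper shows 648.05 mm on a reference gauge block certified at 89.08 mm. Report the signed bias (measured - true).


Systematic error = measured - true
= 648.05 - 89.08
= 558.9700

558.9700


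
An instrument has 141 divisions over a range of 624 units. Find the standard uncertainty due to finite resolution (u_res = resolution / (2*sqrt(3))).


resolution = range / divisions
resolution = 624 / 141 = 4.4255319
u_res = resolution / (2*sqrt(3))
u_res = 4.4255319 / 3.4641016
u_res = 1.2775

1.2775


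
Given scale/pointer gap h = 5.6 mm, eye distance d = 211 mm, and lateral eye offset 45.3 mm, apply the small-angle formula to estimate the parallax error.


error = h * offset / d
= 5.6 * 45.3 / 211
= 1.2023

1.2023


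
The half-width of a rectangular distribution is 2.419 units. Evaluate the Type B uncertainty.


u_B = half_width / sqrt(3)
u_B = 2.419 / 1.7320508
u_B = 1.3966

1.3966
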